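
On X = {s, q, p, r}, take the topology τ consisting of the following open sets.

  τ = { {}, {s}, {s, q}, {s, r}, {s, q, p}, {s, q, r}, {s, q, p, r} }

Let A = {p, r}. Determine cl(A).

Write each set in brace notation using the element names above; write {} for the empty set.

{p, r}

X∖A={s, q}, int(X∖A)={s, q}, hence cl(A)={p, r}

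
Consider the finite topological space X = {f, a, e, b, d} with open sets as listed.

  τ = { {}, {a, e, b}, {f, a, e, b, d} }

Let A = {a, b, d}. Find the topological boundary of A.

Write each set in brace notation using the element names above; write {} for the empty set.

open subsets of A: {}; so int(A) = {}
closure: X∖int(X∖A) = X∖{} = {f, a, e, b, d}
∂A = {f, a, e, b, d} minus {} = {f, a, e, b, d}

{f, a, e, b, d}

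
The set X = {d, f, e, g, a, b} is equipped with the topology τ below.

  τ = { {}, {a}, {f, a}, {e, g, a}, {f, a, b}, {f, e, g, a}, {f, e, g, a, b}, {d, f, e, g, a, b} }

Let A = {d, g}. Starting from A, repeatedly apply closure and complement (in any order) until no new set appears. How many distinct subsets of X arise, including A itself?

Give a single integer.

6

X∖A={f, e, a, b}, int(X∖A)={f, a, b}, hence cl(A)={d, e, g}
Orbit (k=closure, c=complement):
  1. A     = {d, g}
  2. kA    = {d, e, g}
  3. cA    = {f, e, a, b}
  4. ckA   = {f, a, b}
  5. kcA   = {d, f, e, g, a, b}
  6. ckcA  = {}
(closed under both — stop)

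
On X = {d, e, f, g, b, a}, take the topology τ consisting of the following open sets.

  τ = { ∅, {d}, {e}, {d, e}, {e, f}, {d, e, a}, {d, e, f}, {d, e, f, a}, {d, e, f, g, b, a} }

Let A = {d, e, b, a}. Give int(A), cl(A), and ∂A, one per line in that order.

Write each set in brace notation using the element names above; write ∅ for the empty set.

interior: largest open inside A is {d, e, a} (from ∅, {e}, {d}, {d, e}, {d, e, a})
cl via duality: int({f, g}) = ∅, so X∖∅ = {d, e, f, g, b, a}
cl∖int = {f, g, b}

int(A) = {d, e, a}
cl(A)  = {d, e, f, g, b, a}
∂A     = {f, g, b}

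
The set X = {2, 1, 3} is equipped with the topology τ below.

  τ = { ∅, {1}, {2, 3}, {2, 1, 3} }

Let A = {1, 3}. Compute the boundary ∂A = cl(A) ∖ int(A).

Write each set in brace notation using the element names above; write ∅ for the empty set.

{2, 3}

open subsets of A: ∅, {1}; so int(A) = {1}
closure: X∖int(X∖A) = X∖∅ = {2, 1, 3}
∂A = {2, 1, 3} minus {1} = {2, 3}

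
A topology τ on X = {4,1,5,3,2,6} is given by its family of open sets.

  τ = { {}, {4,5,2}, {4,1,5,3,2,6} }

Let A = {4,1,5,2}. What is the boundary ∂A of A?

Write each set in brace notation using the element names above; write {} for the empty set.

{1,3,6}

interior: largest open inside A is {4,5,2} (from {}, {4,5,2})
cl via duality: int({3,6}) = {}, so X∖{} = {4,1,5,3,2,6}
cl∖int = {1,3,6}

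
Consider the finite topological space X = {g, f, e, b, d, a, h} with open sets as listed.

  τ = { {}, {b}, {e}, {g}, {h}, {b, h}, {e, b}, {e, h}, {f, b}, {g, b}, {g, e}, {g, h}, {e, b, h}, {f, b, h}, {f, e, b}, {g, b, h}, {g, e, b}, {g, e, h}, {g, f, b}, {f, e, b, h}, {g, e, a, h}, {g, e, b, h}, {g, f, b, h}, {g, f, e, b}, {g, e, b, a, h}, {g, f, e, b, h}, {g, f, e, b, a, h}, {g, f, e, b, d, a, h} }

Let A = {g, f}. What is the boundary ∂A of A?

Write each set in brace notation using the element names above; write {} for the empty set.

opens ⊆ A: {}, {g}; union → int = {g}
complement {e, b, d, a, h}; its interior {e, b, h}; cl(A) = X∖{e, b, h} = {g, f, d, a}
boundary = {g, f, d, a} ∖ {g} = {f, d, a}

{f, d, a}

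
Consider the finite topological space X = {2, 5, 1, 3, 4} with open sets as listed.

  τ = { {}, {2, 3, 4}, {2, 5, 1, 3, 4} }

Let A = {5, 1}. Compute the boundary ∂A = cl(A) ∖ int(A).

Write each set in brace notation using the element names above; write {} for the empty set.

opens ⊆ A: {}; union → int = {}
complement {2, 3, 4}; its interior {2, 3, 4}; cl(A) = X∖{2, 3, 4} = {5, 1}
boundary = {5, 1} ∖ {} = {5, 1}

{5, 1}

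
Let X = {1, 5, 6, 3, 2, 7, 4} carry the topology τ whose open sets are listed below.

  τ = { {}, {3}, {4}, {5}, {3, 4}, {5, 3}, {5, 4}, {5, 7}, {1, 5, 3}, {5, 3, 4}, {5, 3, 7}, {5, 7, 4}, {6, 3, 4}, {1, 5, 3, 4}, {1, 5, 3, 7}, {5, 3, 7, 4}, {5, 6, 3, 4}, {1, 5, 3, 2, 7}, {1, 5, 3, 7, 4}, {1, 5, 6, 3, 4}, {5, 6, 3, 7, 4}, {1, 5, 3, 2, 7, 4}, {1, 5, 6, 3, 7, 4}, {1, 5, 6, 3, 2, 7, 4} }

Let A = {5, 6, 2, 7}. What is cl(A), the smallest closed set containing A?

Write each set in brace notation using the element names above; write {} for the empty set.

{1, 5, 6, 2, 7}

cl via duality: int({1, 3, 4}) = {3, 4}, so X∖{3, 4} = {1, 5, 6, 2, 7}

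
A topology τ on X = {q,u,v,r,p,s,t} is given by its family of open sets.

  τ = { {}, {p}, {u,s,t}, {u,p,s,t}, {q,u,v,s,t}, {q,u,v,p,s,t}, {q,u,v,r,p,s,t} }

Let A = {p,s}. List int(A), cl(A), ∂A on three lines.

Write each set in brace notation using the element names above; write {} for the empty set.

open subsets of A: {}, {p}; so int(A) = {p}
closure: X∖int(X∖A) = X∖{} = {q,u,v,r,p,s,t}
∂A = {q,u,v,r,p,s,t} minus {p} = {q,u,v,r,s,t}

int(A) = {p}
cl(A)  = {q,u,v,r,p,s,t}
∂A     = {q,u,v,r,s,t}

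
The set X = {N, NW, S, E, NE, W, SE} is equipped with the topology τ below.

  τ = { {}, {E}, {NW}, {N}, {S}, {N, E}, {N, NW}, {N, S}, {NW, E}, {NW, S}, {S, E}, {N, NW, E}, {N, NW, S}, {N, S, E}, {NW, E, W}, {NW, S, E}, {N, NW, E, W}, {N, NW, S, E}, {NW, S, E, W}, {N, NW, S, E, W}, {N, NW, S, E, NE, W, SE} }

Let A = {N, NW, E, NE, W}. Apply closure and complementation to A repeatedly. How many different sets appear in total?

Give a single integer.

closure: X∖int(X∖A) = X∖{S} = {N, NW, E, NE, W, SE}
Let k=closure and c=complement:
  1. A     = {N, NW, E, NE, W}
  2. kA    = {N, NW, E, NE, W, SE}
  3. cA    = {S, SE}
  4. ckA   = {S}
  5. kcA   = {S, NE, SE}
  6. ckcA  = {N, NW, E, W}
— saturated at 6

6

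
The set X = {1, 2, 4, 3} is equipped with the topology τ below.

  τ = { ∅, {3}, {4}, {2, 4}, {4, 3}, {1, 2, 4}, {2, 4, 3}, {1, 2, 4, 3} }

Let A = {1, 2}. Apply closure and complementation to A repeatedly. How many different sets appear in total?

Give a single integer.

cl via duality: int({4, 3}) = {4, 3}, so X∖{4, 3} = {1, 2}
Write k for closure, c for complement:
  1. A     = {1, 2}
  2. cA    = {4, 3}
  3. kcA   = {1, 2, 4, 3}
  4. ckcA  = ∅
applying k or c yields no new set

4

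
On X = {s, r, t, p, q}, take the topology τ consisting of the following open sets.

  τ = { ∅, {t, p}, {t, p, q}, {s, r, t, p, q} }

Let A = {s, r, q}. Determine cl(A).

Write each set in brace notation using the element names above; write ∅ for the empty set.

{s, r, q}

closure: X∖int(X∖A) = X∖{t, p} = {s, r, q}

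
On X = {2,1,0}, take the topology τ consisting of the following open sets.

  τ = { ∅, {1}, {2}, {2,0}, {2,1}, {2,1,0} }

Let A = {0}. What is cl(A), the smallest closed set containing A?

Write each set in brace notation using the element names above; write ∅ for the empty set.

X∖A={2,1}, int(X∖A)={2,1}, hence cl(A)={0}

{0}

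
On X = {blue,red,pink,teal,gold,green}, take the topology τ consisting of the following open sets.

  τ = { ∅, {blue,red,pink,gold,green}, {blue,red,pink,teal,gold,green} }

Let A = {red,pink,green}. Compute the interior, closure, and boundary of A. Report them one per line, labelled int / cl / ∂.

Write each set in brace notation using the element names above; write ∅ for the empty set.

int(A) = ∅
cl(A)  = {blue,red,pink,teal,gold,green}
∂A     = {blue,red,pink,teal,gold,green}

U open, U⊆A: ∅. int(A) = ⋃ = ∅
X∖A={blue,teal,gold}, int(X∖A)=∅, hence cl(A)={blue,red,pink,teal,gold,green}
∂A: remove int from cl → {blue,red,pink,teal,gold,green}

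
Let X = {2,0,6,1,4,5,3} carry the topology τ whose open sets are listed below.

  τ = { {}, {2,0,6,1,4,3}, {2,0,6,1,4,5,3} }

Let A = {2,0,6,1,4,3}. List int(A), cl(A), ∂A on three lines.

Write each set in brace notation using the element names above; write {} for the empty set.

int(A) = {2,0,6,1,4,3}
cl(A)  = {2,0,6,1,4,5,3}
∂A     = {5}

U open, U⊆A: {}, {2,0,6,1,4,3}. int(A) = ⋃ = {2,0,6,1,4,3}
X∖A={5}, int(X∖A)={}, hence cl(A)={2,0,6,1,4,5,3}
∂A: remove int from cl → {5}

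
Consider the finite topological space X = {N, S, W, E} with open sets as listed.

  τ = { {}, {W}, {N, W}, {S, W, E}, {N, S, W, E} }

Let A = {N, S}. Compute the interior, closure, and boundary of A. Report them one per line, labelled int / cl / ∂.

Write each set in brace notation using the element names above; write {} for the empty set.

int(A) = {}
cl(A)  = {N, S, E}
∂A     = {N, S, E}

U open, U⊆A: {}. int(A) = ⋃ = {}
X∖A={W, E}, int(X∖A)={W}, hence cl(A)={N, S, E}
∂A: remove int from cl → {N, S, E}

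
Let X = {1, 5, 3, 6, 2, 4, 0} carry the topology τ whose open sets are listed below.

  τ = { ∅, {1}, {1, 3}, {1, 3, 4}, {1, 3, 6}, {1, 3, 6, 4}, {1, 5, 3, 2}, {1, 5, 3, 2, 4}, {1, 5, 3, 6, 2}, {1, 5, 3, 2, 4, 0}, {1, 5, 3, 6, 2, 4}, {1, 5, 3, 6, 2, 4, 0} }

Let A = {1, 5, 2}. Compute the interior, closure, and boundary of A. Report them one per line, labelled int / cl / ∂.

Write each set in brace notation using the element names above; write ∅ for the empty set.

U open, U⊆A: ∅, {1}. int(A) = ⋃ = {1}
X∖A={3, 6, 4, 0}, int(X∖A)=∅, hence cl(A)={1, 5, 3, 6, 2, 4, 0}
∂A: remove int from cl → {5, 3, 6, 2, 4, 0}

int(A) = {1}
cl(A)  = {1, 5, 3, 6, 2, 4, 0}
∂A     = {5, 3, 6, 2, 4, 0}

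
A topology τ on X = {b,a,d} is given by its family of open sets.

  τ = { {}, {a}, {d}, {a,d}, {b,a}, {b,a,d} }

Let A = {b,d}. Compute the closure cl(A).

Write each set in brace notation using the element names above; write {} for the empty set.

{b,d}

X∖A={a}, int(X∖A)={a}, hence cl(A)={b,d}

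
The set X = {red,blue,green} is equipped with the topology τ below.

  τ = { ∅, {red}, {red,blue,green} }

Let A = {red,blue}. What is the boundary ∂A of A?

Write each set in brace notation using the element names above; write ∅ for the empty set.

{blue,green}

opens ⊆ A: ∅, {red}; union → int = {red}
complement {green}; its interior ∅; cl(A) = X∖∅ = {red,blue,green}
boundary = {red,blue,green} ∖ {red} = {blue,green}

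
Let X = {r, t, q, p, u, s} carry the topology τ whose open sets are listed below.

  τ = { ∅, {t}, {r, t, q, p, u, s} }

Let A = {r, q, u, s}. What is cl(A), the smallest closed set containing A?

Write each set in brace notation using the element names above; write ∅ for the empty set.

{r, q, p, u, s}

X∖A={t, p}, int(X∖A)={t}, hence cl(A)={r, q, p, u, s}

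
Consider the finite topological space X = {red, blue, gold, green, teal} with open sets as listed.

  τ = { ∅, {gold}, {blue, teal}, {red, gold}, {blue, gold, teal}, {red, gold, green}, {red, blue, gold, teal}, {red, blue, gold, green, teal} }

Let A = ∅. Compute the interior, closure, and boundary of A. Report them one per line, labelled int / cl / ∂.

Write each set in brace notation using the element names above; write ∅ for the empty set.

open subsets of A: ∅; so int(A) = ∅
closure: X∖int(X∖A) = X∖{red, blue, gold, green, teal} = ∅
∂A = ∅ minus ∅ = ∅

int(A) = ∅
cl(A)  = ∅
∂A     = ∅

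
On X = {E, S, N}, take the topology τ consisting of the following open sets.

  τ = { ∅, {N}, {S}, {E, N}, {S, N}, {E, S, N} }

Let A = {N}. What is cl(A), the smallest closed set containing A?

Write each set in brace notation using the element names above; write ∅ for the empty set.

closure: X∖int(X∖A) = X∖{S} = {E, N}

{E, N}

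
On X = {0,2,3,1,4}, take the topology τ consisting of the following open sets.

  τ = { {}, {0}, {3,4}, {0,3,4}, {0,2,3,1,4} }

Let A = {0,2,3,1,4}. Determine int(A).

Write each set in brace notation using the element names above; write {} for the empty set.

{0,2,3,1,4}

interior: largest open inside A is {0,2,3,1,4} (from {}, {0}, {3,4}, {0,3,4}, {0,2,3,1,4})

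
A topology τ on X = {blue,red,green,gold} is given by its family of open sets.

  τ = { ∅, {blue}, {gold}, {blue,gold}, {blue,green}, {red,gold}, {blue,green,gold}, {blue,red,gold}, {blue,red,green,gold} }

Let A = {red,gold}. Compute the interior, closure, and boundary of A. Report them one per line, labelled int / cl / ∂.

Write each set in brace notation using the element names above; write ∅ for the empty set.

U open, U⊆A: ∅, {gold}, {red,gold}. int(A) = ⋃ = {red,gold}
X∖A={blue,green}, int(X∖A)={blue,green}, hence cl(A)={red,gold}
∂A: remove int from cl → ∅

int(A) = {red,gold}
cl(A)  = {red,gold}
∂A     = ∅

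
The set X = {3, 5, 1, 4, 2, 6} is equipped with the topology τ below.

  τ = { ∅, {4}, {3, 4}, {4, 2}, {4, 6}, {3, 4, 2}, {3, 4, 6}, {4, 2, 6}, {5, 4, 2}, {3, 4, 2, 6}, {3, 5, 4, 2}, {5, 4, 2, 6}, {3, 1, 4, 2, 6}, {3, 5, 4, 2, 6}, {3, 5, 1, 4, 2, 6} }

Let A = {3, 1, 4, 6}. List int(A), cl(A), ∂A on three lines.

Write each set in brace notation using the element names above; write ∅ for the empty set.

open subsets of A: ∅, {4}, {3, 4}, {4, 6}, {3, 4, 6}; so int(A) = {3, 4, 6}
closure: X∖int(X∖A) = X∖∅ = {3, 5, 1, 4, 2, 6}
∂A = {3, 5, 1, 4, 2, 6} minus {3, 4, 6} = {5, 1, 2}

int(A) = {3, 4, 6}
cl(A)  = {3, 5, 1, 4, 2, 6}
∂A     = {5, 1, 2}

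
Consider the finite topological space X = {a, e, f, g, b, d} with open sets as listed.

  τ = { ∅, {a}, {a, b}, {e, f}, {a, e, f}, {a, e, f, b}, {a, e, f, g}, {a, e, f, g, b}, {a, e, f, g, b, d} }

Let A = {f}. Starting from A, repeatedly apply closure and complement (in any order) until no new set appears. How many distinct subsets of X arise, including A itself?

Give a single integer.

8

complement {a, e, g, b, d}; its interior {a, b}; cl(A) = X∖{a, b} = {e, f, g, d}
With k = closure, c = complement:
  1. A     = {f}
  2. kA    = {e, f, g, d}
  3. cA    = {a, e, g, b, d}
  4. ckA   = {a, b}
  5. kcA   = {a, e, f, g, b, d}
  6. kckA  = {a, g, b, d}
  7. ckcA  = ∅
  8. ckckA = {e, f}
k, c of each give nothing new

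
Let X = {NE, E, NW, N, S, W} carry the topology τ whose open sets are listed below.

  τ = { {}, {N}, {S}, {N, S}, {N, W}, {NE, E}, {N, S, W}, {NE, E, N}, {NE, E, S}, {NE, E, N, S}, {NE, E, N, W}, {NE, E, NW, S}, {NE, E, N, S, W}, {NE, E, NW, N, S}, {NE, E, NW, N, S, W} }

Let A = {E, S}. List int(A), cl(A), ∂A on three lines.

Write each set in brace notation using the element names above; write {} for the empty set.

int(A) = {S}
cl(A)  = {NE, E, NW, S}
∂A     = {NE, E, NW}

interior: largest open inside A is {S} (from {}, {S})
cl via duality: int({NE, NW, N, W}) = {N, W}, so X∖{N, W} = {NE, E, NW, S}
cl∖int = {NE, E, NW}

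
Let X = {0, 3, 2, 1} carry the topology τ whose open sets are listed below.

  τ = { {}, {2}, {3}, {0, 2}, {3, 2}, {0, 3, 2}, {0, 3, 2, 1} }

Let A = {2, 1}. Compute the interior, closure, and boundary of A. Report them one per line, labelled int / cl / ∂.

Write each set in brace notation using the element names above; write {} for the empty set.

open subsets of A: {}, {2}; so int(A) = {2}
closure: X∖int(X∖A) = X∖{3} = {0, 2, 1}
∂A = {0, 2, 1} minus {2} = {0, 1}

int(A) = {2}
cl(A)  = {0, 2, 1}
∂A     = {0, 1}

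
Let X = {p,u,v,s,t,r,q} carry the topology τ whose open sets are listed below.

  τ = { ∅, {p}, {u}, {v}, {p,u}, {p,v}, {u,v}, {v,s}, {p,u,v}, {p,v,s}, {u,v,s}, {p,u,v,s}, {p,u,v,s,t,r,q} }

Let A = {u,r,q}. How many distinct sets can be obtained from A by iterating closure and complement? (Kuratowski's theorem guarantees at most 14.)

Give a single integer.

6

X∖A={p,v,s,t}, int(X∖A)={p,v,s}, hence cl(A)={u,t,r,q}
Orbit (k=closure, c=complement):
  1. A     = {u,r,q}
  2. kA    = {u,t,r,q}
  3. cA    = {p,v,s,t}
  4. ckA   = {p,v,s}
  5. kcA   = {p,v,s,t,r,q}
  6. ckcA  = {u}
(closed under both — stop)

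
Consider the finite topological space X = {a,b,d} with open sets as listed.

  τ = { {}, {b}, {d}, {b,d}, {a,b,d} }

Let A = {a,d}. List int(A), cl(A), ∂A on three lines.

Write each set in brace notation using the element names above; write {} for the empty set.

open subsets of A: {}, {d}; so int(A) = {d}
closure: X∖int(X∖A) = X∖{b} = {a,d}
∂A = {a,d} minus {d} = {a}

int(A) = {d}
cl(A)  = {a,d}
∂A     = {a}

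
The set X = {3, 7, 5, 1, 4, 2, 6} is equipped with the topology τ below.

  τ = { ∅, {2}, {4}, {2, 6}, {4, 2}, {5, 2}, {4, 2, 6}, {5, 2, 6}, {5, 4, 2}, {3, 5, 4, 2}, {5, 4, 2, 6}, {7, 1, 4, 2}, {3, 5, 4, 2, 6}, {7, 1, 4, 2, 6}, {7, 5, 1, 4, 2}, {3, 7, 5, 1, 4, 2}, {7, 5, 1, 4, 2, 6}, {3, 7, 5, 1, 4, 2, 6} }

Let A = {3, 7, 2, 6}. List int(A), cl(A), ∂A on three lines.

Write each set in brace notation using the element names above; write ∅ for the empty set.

int(A) = {2, 6}
cl(A)  = {3, 7, 5, 1, 2, 6}
∂A     = {3, 7, 5, 1}

interior: largest open inside A is {2, 6} (from ∅, {2}, {2, 6})
cl via duality: int({5, 1, 4}) = {4}, so X∖{4} = {3, 7, 5, 1, 2, 6}
cl∖int = {3, 7, 5, 1}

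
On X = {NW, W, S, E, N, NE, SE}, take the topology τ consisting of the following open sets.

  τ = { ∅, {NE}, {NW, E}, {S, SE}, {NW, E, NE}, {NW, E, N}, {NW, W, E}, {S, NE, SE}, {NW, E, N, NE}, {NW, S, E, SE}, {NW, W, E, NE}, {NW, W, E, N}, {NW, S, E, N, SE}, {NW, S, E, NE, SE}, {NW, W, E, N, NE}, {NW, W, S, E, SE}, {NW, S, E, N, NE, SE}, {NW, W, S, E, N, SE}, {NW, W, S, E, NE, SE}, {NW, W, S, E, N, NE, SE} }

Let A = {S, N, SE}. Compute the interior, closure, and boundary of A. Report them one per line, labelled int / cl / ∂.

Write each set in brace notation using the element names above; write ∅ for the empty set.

interior: largest open inside A is {S, SE} (from ∅, {S, SE})
cl via duality: int({NW, W, E, NE}) = {NW, W, E, NE}, so X∖{NW, W, E, NE} = {S, N, SE}
cl∖int = {N}

int(A) = {S, SE}
cl(A)  = {S, N, SE}
∂A     = {N}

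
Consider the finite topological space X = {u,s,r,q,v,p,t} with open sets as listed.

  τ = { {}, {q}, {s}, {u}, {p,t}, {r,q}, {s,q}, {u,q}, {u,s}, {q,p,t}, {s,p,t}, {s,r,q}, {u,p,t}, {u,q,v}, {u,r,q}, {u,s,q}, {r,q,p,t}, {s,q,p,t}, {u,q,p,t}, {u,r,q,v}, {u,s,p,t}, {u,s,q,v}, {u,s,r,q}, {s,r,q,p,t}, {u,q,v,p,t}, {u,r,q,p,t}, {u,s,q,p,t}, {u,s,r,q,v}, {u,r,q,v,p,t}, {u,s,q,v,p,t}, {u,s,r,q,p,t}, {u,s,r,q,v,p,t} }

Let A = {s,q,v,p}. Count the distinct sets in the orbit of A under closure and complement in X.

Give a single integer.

X∖A={u,r,t}, int(X∖A)={u}, hence cl(A)={s,r,q,v,p,t}
Orbit (k=closure, c=complement):
  1. A     = {s,q,v,p}
  2. kA    = {s,r,q,v,p,t}
  3. cA    = {u,r,t}
  4. ckA   = {u}
  5. kcA   = {u,r,v,p,t}
  6. kckA  = {u,v}
  7. ckcA  = {s,q}
  8. ckckA = {s,r,q,p,t}
  9. kckcA = {s,r,q,v}
  10. ckckcA = {u,p,t}
  11. kckckcA = {u,v,p,t}
  12. ckckckcA = {s,r,q}
(closed under both — stop)

12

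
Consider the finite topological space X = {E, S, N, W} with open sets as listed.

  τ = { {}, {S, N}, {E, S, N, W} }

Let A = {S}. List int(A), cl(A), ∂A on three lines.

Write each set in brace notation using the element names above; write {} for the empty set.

opens ⊆ A: {}; union → int = {}
complement {E, N, W}; its interior {}; cl(A) = X∖{} = {E, S, N, W}
boundary = {E, S, N, W} ∖ {} = {E, S, N, W}

int(A) = {}
cl(A)  = {E, S, N, W}
∂A     = {E, S, N, W}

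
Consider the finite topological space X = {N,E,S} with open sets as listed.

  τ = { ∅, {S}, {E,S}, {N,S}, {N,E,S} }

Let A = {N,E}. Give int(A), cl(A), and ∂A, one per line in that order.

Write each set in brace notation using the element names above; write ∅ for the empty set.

int(A) = ∅
cl(A)  = {N,E}
∂A     = {N,E}

interior: largest open inside A is ∅ (from ∅)
cl via duality: int({S}) = {S}, so X∖{S} = {N,E}
cl∖int = {N,E}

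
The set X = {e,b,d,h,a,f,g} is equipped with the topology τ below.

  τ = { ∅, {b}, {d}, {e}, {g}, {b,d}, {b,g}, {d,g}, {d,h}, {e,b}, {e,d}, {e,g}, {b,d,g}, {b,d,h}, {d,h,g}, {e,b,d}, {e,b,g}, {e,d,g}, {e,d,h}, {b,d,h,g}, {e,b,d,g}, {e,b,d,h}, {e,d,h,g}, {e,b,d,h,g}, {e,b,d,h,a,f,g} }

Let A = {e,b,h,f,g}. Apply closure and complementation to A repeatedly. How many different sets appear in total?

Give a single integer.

complement {d,a}; its interior {d}; cl(A) = X∖{d} = {e,b,h,a,f,g}
With k = closure, c = complement:
  1. A     = {e,b,h,f,g}
  2. kA    = {e,b,h,a,f,g}
  3. cA    = {d,a}
  4. ckA   = {d}
  5. kcA   = {d,h,a,f}
  6. ckcA  = {e,b,g}
  7. kckcA = {e,b,a,f,g}
  8. ckckcA = {d,h}
k, c of each give nothing new

8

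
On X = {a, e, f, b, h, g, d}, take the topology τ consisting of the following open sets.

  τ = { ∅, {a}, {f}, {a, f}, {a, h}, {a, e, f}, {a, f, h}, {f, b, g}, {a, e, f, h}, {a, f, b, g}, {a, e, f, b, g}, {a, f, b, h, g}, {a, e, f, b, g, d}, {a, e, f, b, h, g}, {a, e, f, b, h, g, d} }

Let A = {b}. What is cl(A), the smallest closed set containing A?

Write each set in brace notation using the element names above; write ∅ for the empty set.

{b, g, d}

X∖A={a, e, f, h, g, d}, int(X∖A)={a, e, f, h}, hence cl(A)={b, g, d}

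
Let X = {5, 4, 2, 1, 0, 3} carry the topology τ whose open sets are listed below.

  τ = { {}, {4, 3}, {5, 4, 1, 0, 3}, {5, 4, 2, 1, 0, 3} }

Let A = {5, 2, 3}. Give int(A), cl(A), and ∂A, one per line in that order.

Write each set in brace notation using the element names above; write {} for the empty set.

open subsets of A: {}; so int(A) = {}
closure: X∖int(X∖A) = X∖{} = {5, 4, 2, 1, 0, 3}
∂A = {5, 4, 2, 1, 0, 3} minus {} = {5, 4, 2, 1, 0, 3}

int(A) = {}
cl(A)  = {5, 4, 2, 1, 0, 3}
∂A     = {5, 4, 2, 1, 0, 3}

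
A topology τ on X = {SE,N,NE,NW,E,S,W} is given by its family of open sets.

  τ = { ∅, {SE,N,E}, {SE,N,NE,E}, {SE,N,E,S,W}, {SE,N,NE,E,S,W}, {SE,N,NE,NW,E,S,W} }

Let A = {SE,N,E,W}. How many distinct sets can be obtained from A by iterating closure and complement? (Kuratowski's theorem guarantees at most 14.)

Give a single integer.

6

cl via duality: int({NE,NW,S}) = ∅, so X∖∅ = {SE,N,NE,NW,E,S,W}
Write k for closure, c for complement:
  1. A     = {SE,N,E,W}
  2. kA    = {SE,N,NE,NW,E,S,W}
  3. cA    = {NE,NW,S}
  4. ckA   = ∅
  5. kcA   = {NE,NW,S,W}
  6. ckcA  = {SE,N,E}
applying k or c yields no new set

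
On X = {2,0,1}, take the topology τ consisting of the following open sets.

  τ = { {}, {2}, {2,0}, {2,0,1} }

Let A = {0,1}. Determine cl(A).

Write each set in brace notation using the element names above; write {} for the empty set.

{0,1}

cl via duality: int({2}) = {2}, so X∖{2} = {0,1}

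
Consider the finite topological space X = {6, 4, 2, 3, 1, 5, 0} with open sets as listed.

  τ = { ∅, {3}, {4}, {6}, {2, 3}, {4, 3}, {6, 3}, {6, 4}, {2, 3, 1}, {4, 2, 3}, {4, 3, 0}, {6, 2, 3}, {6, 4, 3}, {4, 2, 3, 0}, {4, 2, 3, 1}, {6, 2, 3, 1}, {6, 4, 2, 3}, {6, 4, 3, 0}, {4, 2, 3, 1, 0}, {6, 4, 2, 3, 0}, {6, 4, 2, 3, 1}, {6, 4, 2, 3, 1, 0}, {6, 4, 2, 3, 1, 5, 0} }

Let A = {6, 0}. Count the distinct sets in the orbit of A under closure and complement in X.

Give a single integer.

complement {4, 2, 3, 1, 5}; its interior {4, 2, 3, 1}; cl(A) = X∖{4, 2, 3, 1} = {6, 5, 0}
With k = closure, c = complement:
  1. A     = {6, 0}
  2. kA    = {6, 5, 0}
  3. cA    = {4, 2, 3, 1, 5}
  4. ckA   = {4, 2, 3, 1}
  5. kcA   = {4, 2, 3, 1, 5, 0}
  6. ckcA  = {6}
  7. kckcA = {6, 5}
  8. ckckcA = {4, 2, 3, 1, 0}
k, c of each give nothing new

8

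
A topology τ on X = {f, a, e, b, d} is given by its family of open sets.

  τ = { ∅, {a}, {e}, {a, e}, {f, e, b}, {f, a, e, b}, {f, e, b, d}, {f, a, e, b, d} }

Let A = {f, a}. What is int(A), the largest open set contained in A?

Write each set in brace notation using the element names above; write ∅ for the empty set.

{a}

U open, U⊆A: ∅, {a}. int(A) = ⋃ = {a}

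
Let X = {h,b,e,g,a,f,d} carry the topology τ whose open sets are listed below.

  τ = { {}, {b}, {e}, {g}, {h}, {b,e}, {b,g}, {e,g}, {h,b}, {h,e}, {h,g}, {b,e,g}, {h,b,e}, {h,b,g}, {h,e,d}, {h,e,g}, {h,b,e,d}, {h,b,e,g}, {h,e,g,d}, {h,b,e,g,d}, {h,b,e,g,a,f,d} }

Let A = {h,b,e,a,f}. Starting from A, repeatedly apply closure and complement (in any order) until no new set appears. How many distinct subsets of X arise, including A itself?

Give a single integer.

8

cl via duality: int({g,d}) = {g}, so X∖{g} = {h,b,e,a,f,d}
Write k for closure, c for complement:
  1. A     = {h,b,e,a,f}
  2. kA    = {h,b,e,a,f,d}
  3. cA    = {g,d}
  4. ckA   = {g}
  5. kcA   = {g,a,f,d}
  6. kckA  = {g,a,f}
  7. ckcA  = {h,b,e}
  8. ckckA = {h,b,e,d}
applying k or c yields no new set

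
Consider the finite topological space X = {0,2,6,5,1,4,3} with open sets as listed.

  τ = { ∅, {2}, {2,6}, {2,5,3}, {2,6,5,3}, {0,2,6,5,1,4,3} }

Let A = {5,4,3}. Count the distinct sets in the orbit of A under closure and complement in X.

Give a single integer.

6

closure: X∖int(X∖A) = X∖{2,6} = {0,5,1,4,3}
Let k=closure and c=complement:
  1. A     = {5,4,3}
  2. kA    = {0,5,1,4,3}
  3. cA    = {0,2,6,1}
  4. ckA   = {2,6}
  5. kcA   = {0,2,6,5,1,4,3}
  6. ckcA  = ∅
— saturated at 6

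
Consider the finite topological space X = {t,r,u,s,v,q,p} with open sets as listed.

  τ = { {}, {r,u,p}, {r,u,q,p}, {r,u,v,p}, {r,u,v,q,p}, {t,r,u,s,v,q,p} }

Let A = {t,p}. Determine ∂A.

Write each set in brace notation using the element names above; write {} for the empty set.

{t,r,u,s,v,q,p}

open subsets of A: {}; so int(A) = {}
closure: X∖int(X∖A) = X∖{} = {t,r,u,s,v,q,p}
∂A = {t,r,u,s,v,q,p} minus {} = {t,r,u,s,v,q,p}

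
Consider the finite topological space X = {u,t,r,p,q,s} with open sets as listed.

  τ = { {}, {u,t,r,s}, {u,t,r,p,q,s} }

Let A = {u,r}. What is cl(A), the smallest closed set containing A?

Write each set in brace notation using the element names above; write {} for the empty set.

cl via duality: int({t,p,q,s}) = {}, so X∖{} = {u,t,r,p,q,s}

{u,t,r,p,q,s}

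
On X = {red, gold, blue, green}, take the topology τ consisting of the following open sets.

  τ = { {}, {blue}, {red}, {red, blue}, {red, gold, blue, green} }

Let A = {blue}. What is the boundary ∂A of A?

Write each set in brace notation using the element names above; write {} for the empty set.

opens ⊆ A: {}, {blue}; union → int = {blue}
complement {red, gold, green}; its interior {red}; cl(A) = X∖{red} = {gold, blue, green}
boundary = {gold, blue, green} ∖ {blue} = {gold, green}

{gold, green}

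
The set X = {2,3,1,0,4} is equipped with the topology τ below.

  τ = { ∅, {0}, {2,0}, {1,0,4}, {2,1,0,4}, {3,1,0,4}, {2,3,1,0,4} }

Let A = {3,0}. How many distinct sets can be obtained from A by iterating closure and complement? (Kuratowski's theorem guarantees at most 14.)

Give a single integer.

closure: X∖int(X∖A) = X∖∅ = {2,3,1,0,4}
Let k=closure and c=complement:
  1. A     = {3,0}
  2. kA    = {2,3,1,0,4}
  3. cA    = {2,1,4}
  4. ckA   = ∅
  5. kcA   = {2,3,1,4}
  6. ckcA  = {0}
— saturated at 6

6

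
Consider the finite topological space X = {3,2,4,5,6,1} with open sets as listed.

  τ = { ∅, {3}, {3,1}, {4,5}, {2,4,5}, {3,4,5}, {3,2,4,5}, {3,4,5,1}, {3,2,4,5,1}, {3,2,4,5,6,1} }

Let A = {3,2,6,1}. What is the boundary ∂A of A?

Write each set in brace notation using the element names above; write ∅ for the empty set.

{2,6}

interior: largest open inside A is {3,1} (from ∅, {3}, {3,1})
cl via duality: int({4,5}) = {4,5}, so X∖{4,5} = {3,2,6,1}
cl∖int = {2,6}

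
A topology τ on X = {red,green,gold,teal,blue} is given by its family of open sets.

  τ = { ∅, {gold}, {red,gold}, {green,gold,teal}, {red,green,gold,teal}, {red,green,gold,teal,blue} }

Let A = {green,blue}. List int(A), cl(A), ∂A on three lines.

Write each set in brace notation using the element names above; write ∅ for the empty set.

interior: largest open inside A is ∅ (from ∅)
cl via duality: int({red,gold,teal}) = {red,gold}, so X∖{red,gold} = {green,teal,blue}
cl∖int = {green,teal,blue}

int(A) = ∅
cl(A)  = {green,teal,blue}
∂A     = {green,teal,blue}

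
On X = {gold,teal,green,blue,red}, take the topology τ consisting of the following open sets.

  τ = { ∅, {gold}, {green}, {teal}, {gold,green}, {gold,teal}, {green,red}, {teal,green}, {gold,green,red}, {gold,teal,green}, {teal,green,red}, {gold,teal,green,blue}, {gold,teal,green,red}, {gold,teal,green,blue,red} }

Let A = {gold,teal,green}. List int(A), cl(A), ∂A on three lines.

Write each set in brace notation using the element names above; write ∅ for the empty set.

interior: largest open inside A is {gold,teal,green} (from ∅, {gold}, {teal}, {green}, {gold,green}, {teal,green}, {gold,teal}, {gold,teal,green})
cl via duality: int({blue,red}) = ∅, so X∖∅ = {gold,teal,green,blue,red}
cl∖int = {blue,red}

int(A) = {gold,teal,green}
cl(A)  = {gold,teal,green,blue,red}
∂A     = {blue,red}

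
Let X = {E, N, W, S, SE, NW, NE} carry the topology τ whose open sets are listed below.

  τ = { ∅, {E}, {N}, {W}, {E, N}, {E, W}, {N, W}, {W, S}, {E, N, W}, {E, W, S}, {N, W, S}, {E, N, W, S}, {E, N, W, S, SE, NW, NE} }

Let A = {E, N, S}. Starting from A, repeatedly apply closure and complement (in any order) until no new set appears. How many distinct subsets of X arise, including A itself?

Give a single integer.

cl via duality: int({W, SE, NW, NE}) = {W}, so X∖{W} = {E, N, S, SE, NW, NE}
Write k for closure, c for complement:
  1. A     = {E, N, S}
  2. kA    = {E, N, S, SE, NW, NE}
  3. cA    = {W, SE, NW, NE}
  4. ckA   = {W}
  5. kcA   = {W, S, SE, NW, NE}
  6. ckcA  = {E, N}
  7. kckcA = {E, N, SE, NW, NE}
  8. ckckcA = {W, S}
applying k or c yields no new set

8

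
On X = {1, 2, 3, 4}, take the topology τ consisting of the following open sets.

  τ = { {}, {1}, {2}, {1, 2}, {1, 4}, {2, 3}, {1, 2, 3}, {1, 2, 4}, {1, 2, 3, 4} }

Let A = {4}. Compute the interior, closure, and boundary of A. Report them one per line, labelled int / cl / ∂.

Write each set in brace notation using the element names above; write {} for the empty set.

int(A) = {}
cl(A)  = {4}
∂A     = {4}

U open, U⊆A: {}. int(A) = ⋃ = {}
X∖A={1, 2, 3}, int(X∖A)={1, 2, 3}, hence cl(A)={4}
∂A: remove int from cl → {4}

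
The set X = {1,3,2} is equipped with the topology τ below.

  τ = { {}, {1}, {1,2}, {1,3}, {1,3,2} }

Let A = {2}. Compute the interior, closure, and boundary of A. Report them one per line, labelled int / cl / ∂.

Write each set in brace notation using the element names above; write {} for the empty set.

opens ⊆ A: {}; union → int = {}
complement {1,3}; its interior {1,3}; cl(A) = X∖{1,3} = {2}
boundary = {2} ∖ {} = {2}

int(A) = {}
cl(A)  = {2}
∂A     = {2}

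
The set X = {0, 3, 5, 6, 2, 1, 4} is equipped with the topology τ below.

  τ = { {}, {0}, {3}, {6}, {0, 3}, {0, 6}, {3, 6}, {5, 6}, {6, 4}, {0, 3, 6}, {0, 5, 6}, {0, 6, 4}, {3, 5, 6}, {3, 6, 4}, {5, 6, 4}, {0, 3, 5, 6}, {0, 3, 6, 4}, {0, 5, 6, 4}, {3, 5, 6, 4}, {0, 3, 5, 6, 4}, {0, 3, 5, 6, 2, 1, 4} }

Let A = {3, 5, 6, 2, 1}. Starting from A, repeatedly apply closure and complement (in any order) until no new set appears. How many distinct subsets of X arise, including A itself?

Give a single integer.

8

cl via duality: int({0, 4}) = {0}, so X∖{0} = {3, 5, 6, 2, 1, 4}
Write k for closure, c for complement:
  1. A     = {3, 5, 6, 2, 1}
  2. kA    = {3, 5, 6, 2, 1, 4}
  3. cA    = {0, 4}
  4. ckA   = {0}
  5. kcA   = {0, 2, 1, 4}
  6. kckA  = {0, 2, 1}
  7. ckcA  = {3, 5, 6}
  8. ckckA = {3, 5, 6, 4}
applying k or c yields no new set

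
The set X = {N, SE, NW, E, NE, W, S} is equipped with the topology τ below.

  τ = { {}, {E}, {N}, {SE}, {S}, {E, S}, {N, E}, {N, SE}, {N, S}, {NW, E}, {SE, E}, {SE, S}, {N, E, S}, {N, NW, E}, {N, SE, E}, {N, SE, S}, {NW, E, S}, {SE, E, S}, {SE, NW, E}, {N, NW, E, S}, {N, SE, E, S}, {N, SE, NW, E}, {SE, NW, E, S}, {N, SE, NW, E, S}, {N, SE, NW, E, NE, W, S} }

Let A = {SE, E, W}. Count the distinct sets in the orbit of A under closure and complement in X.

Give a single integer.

X∖A={N, NW, NE, S}, int(X∖A)={N, S}, hence cl(A)={SE, NW, E, NE, W}
Orbit (k=closure, c=complement):
  1. A     = {SE, E, W}
  2. kA    = {SE, NW, E, NE, W}
  3. cA    = {N, NW, NE, S}
  4. ckA   = {N, S}
  5. kcA   = {N, NW, NE, W, S}
  6. kckA  = {N, NE, W, S}
  7. ckcA  = {SE, E}
  8. ckckA = {SE, NW, E}
(closed under both — stop)

8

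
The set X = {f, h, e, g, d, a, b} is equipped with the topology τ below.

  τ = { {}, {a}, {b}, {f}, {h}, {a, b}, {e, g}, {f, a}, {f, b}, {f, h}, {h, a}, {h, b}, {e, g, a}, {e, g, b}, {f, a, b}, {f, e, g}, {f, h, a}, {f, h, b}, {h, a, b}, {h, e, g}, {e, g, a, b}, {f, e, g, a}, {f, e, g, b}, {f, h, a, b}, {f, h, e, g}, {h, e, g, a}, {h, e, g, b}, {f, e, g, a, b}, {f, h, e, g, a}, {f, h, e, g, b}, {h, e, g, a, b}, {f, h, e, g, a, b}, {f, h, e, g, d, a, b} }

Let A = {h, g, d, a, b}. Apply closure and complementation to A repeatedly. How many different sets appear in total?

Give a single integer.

10

closure: X∖int(X∖A) = X∖{f} = {h, e, g, d, a, b}
Let k=closure and c=complement:
  1. A     = {h, g, d, a, b}
  2. kA    = {h, e, g, d, a, b}
  3. cA    = {f, e}
  4. ckA   = {f}
  5. kcA   = {f, e, g, d}
  6. kckA  = {f, d}
  7. ckcA  = {h, a, b}
  8. ckckA = {h, e, g, a, b}
  9. kckcA = {h, d, a, b}
  10. ckckcA = {f, e, g}
— saturated at 10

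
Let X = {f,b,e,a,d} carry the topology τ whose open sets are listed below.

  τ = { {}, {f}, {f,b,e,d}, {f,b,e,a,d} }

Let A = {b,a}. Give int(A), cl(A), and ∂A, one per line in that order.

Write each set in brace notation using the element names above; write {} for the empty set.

open subsets of A: {}; so int(A) = {}
closure: X∖int(X∖A) = X∖{f} = {b,e,a,d}
∂A = {b,e,a,d} minus {} = {b,e,a,d}

int(A) = {}
cl(A)  = {b,e,a,d}
∂A     = {b,e,a,d}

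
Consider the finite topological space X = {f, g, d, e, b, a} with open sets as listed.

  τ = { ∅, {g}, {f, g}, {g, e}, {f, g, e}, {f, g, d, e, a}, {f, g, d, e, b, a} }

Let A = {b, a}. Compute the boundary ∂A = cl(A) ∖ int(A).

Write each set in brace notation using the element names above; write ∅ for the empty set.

U open, U⊆A: ∅. int(A) = ⋃ = ∅
X∖A={f, g, d, e}, int(X∖A)={f, g, e}, hence cl(A)={d, b, a}
∂A: remove int from cl → {d, b, a}

{d, b, a}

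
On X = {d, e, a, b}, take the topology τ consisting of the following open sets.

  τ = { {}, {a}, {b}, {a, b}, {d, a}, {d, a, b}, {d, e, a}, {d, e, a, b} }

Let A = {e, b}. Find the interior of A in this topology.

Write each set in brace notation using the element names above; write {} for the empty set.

U open, U⊆A: {}, {b}. int(A) = ⋃ = {b}

{b}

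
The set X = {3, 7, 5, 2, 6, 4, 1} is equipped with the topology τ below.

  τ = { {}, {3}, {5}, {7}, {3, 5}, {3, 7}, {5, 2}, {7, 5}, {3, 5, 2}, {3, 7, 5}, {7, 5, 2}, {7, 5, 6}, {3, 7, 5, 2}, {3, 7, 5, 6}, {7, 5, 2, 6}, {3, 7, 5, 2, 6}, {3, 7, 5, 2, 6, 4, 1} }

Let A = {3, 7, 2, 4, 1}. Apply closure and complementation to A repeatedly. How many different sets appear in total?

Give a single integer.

closure: X∖int(X∖A) = X∖{5} = {3, 7, 2, 6, 4, 1}
Let k=closure and c=complement:
  1. A     = {3, 7, 2, 4, 1}
  2. kA    = {3, 7, 2, 6, 4, 1}
  3. cA    = {5, 6}
  4. ckA   = {5}
  5. kcA   = {5, 2, 6, 4, 1}
  6. ckcA  = {3, 7}
  7. kckcA = {3, 7, 6, 4, 1}
  8. ckckcA = {5, 2}
— saturated at 8

8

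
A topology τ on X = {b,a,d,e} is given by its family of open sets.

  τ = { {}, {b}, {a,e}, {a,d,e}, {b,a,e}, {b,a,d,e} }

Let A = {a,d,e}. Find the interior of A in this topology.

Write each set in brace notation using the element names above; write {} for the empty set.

{a,d,e}

interior: largest open inside A is {a,d,e} (from {}, {a,e}, {a,d,e})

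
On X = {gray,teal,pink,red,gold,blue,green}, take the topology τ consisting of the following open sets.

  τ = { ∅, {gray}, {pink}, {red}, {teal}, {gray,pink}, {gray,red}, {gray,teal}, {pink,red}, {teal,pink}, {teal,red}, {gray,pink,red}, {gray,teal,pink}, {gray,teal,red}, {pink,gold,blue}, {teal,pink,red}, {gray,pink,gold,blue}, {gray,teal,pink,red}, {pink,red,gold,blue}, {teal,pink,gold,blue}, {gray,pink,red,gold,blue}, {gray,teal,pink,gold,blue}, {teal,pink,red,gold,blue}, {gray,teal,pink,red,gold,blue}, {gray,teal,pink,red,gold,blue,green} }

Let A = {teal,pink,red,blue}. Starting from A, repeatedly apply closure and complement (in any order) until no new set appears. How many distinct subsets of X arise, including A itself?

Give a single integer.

8

closure: X∖int(X∖A) = X∖{gray} = {teal,pink,red,gold,blue,green}
Let k=closure and c=complement:
  1. A     = {teal,pink,red,blue}
  2. kA    = {teal,pink,red,gold,blue,green}
  3. cA    = {gray,gold,green}
  4. ckA   = {gray}
  5. kcA   = {gray,gold,blue,green}
  6. kckA  = {gray,green}
  7. ckcA  = {teal,pink,red}
  8. ckckA = {teal,pink,red,gold,blue}
— saturated at 8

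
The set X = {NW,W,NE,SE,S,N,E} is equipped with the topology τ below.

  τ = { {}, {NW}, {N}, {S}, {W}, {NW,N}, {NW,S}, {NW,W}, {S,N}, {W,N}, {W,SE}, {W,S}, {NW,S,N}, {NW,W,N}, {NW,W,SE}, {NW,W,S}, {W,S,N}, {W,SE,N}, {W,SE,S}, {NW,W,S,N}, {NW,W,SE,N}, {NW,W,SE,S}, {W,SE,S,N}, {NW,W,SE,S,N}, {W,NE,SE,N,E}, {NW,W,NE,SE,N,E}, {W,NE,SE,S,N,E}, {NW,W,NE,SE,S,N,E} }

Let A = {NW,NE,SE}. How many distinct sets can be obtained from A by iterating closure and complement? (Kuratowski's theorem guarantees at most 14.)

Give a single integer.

cl via duality: int({W,S,N,E}) = {W,S,N}, so X∖{W,S,N} = {NW,NE,SE,E}
Write k for closure, c for complement:
  1. A     = {NW,NE,SE}
  2. kA    = {NW,NE,SE,E}
  3. cA    = {W,S,N,E}
  4. ckA   = {W,S,N}
  5. kcA   = {W,NE,SE,S,N,E}
  6. ckcA  = {NW}
applying k or c yields no new set

6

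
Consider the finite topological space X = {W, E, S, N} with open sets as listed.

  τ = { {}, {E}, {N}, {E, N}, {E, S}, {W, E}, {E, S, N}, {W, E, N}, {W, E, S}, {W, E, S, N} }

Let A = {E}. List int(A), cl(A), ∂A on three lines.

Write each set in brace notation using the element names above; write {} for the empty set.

int(A) = {E}
cl(A)  = {W, E, S}
∂A     = {W, S}

interior: largest open inside A is {E} (from {}, {E})
cl via duality: int({W, S, N}) = {N}, so X∖{N} = {W, E, S}
cl∖int = {W, S}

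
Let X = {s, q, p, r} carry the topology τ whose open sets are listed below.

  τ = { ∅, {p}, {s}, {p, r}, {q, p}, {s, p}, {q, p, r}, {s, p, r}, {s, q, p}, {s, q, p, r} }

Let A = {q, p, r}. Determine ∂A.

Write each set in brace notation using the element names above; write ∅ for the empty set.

opens ⊆ A: ∅, {p}, {p, r}, {q, p}, {q, p, r}; union → int = {q, p, r}
complement {s}; its interior {s}; cl(A) = X∖{s} = {q, p, r}
boundary = {q, p, r} ∖ {q, p, r} = ∅

∅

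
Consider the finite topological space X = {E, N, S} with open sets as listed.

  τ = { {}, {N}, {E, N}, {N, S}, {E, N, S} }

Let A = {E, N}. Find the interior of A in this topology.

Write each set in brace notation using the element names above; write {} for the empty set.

{E, N}

open subsets of A: {}, {N}, {E, N}; so int(A) = {E, N}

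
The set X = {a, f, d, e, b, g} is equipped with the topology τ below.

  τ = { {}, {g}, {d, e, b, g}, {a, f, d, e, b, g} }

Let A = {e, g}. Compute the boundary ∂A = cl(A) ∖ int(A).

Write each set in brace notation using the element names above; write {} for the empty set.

interior: largest open inside A is {g} (from {}, {g})
cl via duality: int({a, f, d, b}) = {}, so X∖{} = {a, f, d, e, b, g}
cl∖int = {a, f, d, e, b}

{a, f, d, e, b}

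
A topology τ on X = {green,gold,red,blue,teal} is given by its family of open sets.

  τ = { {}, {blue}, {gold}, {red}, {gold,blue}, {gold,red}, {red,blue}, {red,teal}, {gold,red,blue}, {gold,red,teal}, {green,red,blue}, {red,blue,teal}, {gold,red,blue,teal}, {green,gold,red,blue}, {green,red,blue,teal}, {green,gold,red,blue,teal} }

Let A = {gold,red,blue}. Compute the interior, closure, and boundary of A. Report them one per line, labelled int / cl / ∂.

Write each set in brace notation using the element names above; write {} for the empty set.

interior: largest open inside A is {gold,red,blue} (from {}, {gold}, {red}, {blue}, {gold,blue}, {gold,red}, {red,blue}, {gold,red,blue})
cl via duality: int({green,teal}) = {}, so X∖{} = {green,gold,red,blue,teal}
cl∖int = {green,teal}

int(A) = {gold,red,blue}
cl(A)  = {green,gold,red,blue,teal}
∂A     = {green,teal}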